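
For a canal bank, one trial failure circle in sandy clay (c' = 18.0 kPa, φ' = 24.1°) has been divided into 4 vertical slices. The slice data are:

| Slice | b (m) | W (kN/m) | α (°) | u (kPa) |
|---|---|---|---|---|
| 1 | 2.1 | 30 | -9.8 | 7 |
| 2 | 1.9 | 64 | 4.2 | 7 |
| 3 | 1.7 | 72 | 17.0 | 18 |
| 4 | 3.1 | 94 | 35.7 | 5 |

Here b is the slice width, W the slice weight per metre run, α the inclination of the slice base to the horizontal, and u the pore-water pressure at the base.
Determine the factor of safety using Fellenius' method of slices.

FS = 3.24

Ordinary method of slices: FS = Σ[c'·Δl_i + (W_i cosα_i − u_i·Δl_i)·tanφ'] / Σ W_i sinα_i, with Δl_i = b_i / cosα_i.
Slice 1: Δl = 2.1/cos(-9.8°) = 2.131 m; N'_1 = 30·cos(-9.8°) − 7·2.131 = 14.6; c'Δl = 38.36; W sinα = -5.1
Slice 2: Δl = 1.9/cos4.2° = 1.905 m; N'_2 = 64·cos4.2° − 7·1.905 = 50.5; c'Δl = 34.29; W sinα = 4.7
Slice 3: Δl = 1.7/cos17.0° = 1.778 m; N'_3 = 72·cos17.0° − 18·1.778 = 36.9; c'Δl = 32.00; W sinα = 21.1
Slice 4: Δl = 3.1/cos35.7° = 3.817 m; N'_4 = 94·cos35.7° − 5·3.817 = 57.2; c'Δl = 68.71; W sinα = 54.9
Σc'Δl = 173.4 kN/m; ΣN' = 159.2 kN/m; ΣW sinα = 75.5 kN/m
Resisting = 173.4 + 159.2·tan24.1° = 173.4 + 71.2 = 244.6 kN/m
FS = 244.6 / 75.5 = 3.240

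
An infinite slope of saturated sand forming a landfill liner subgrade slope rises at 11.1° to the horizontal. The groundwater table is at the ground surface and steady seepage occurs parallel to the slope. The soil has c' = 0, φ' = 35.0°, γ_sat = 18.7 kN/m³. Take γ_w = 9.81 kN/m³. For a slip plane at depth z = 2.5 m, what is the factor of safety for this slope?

FS = 1.70

With seepage parallel to the slope and the water table at the surface, the effective normal stress on the slip plane uses the buoyant unit weight γ' = γ_sat − γ_w while the driving shear stress uses γ_sat:
FS = [c' + γ' z cos²β tanφ'] / [γ_sat z sinβ cosβ]
(For c' = 0 this reduces to FS = (γ'/γ_sat)·tanφ'/tanβ.)
γ' = 18.7 − 9.81 = 8.89 kN/m³
Numerator = 0.0 + 8.89·2.5·cos²11.1°·tan35.0° = 0.0 + 8.89·2.5·0.9629·0.7002 = 14.985 kPa
Denominator = 18.7·2.5·sin11.1°·cos11.1° = 18.7·2.5·0.1925·0.9813 = 8.832 kPa
FS = 14.985 / 8.832 = 1.697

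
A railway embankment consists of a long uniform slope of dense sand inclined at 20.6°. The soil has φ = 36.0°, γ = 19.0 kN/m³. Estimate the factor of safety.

FS = 1.93

For a dry cohesionless infinite slope the factor of safety is FS = tanφ / tanβ.
FS = tan36.0° / tan20.6° = 0.7265 / 0.3759 = 1.933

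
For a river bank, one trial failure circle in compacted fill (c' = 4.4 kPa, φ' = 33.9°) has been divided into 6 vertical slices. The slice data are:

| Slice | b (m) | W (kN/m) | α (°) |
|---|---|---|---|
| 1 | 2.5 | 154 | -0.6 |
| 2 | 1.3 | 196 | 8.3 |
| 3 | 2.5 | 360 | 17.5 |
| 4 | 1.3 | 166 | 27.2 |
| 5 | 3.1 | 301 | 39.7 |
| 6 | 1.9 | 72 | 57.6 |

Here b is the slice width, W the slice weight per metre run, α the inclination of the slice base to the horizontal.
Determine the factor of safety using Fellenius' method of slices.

FS = 1.75

Ordinary method of slices: FS = Σ[c'·Δl_i + (W_i cosα_i)·tanφ'] / Σ W_i sinα_i, with Δl_i = b_i / cosα_i.
Slice 1: Δl = 2.5/cos(-0.6°) = 2.500 m; N'_1 = 154·cos(-0.6°) = 154.0; c'Δl = 11.00; W sinα = -1.6
Slice 2: Δl = 1.3/cos8.3° = 1.314 m; N'_2 = 196·cos8.3° = 193.9; c'Δl = 5.78; W sinα = 28.3
Slice 3: Δl = 2.5/cos17.5° = 2.621 m; N'_3 = 360·cos17.5° = 343.3; c'Δl = 11.53; W sinα = 108.3
Slice 4: Δl = 1.3/cos27.2° = 1.462 m; N'_4 = 166·cos27.2° = 147.6; c'Δl = 6.43; W sinα = 75.9
Slice 5: Δl = 3.1/cos39.7° = 4.029 m; N'_5 = 301·cos39.7° = 231.6; c'Δl = 17.73; W sinα = 192.3
Slice 6: Δl = 1.9/cos57.6° = 3.546 m; N'_6 = 72·cos57.6° = 38.6; c'Δl = 15.60; W sinα = 60.8
Σc'Δl = 68.1 kN/m; ΣN' = 1109.1 kN/m; ΣW sinα = 463.9 kN/m
Resisting = 68.1 + 1109.1·tan33.9° = 68.1 + 745.3 = 813.4 kN/m
FS = 813.4 / 463.9 = 1.753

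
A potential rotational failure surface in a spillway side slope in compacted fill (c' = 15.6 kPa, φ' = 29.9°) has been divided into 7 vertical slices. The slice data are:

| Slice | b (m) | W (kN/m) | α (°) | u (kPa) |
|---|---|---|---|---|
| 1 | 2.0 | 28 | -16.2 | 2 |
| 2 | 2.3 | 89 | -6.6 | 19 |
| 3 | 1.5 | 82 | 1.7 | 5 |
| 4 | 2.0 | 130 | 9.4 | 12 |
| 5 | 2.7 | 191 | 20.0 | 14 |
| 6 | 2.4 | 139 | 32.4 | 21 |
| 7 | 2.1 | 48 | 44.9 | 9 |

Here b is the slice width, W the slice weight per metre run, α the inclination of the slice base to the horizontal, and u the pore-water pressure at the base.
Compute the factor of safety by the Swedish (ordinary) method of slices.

Ordinary method of slices: FS = Σ[c'·Δl_i + (W_i cosα_i − u_i·Δl_i)·tanφ'] / Σ W_i sinα_i, with Δl_i = b_i / cosα_i.
Slice 1: Δl = 2.0/cos(-16.2°) = 2.083 m; N'_1 = 28·cos(-16.2°) − 2·2.083 = 22.7; c'Δl = 32.49; W sinα = -7.8
Slice 2: Δl = 2.3/cos(-6.6°) = 2.315 m; N'_2 = 89·cos(-6.6°) − 19·2.315 = 44.4; c'Δl = 36.12; W sinα = -10.2
Slice 3: Δl = 1.5/cos1.7° = 1.501 m; N'_3 = 82·cos1.7° − 5·1.501 = 74.5; c'Δl = 23.41; W sinα = 2.4
Slice 4: Δl = 2.0/cos9.4° = 2.027 m; N'_4 = 130·cos9.4° − 12·2.027 = 103.9; c'Δl = 31.62; W sinα = 21.2
Slice 5: Δl = 2.7/cos20.0° = 2.873 m; N'_5 = 191·cos20.0° − 14·2.873 = 139.3; c'Δl = 44.82; W sinα = 65.3
Slice 6: Δl = 2.4/cos32.4° = 2.842 m; N'_6 = 139·cos32.4° − 21·2.842 = 57.7; c'Δl = 44.34; W sinα = 74.5
Slice 7: Δl = 2.1/cos44.9° = 2.965 m; N'_7 = 48·cos44.9° − 9·2.965 = 7.3; c'Δl = 46.25; W sinα = 33.9
Σc'Δl = 259.1 kN/m; ΣN' = 449.8 kN/m; ΣW sinα = 179.3 kN/m
Resisting = 259.1 + 449.8·tan29.9° = 259.1 + 258.6 = 517.7 kN/m
FS = 517.7 / 179.3 = 2.887

FS = 2.89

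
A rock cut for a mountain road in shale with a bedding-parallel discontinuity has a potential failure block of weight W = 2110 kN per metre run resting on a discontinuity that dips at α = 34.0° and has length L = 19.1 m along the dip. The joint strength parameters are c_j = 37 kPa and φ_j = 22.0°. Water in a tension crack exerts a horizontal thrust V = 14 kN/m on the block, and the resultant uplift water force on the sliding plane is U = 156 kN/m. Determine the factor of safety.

FS = 1.13

Resolving the block weight along and normal to the plane and applying the Mohr–Coulomb strength on the joint:
N' = W cosα − U − V sinα = 2110·cos34.0° − 156 − 14·sin34.0° = 1585.4 kN/m
Driving force T = W sinα + V cosα = 2110·sin34.0° + 14·cos34.0° = 1191.5 kN/m
Resisting force R = c_j·L + N'·tanφ_j = 37·19.1 + 1585.4·tan22.0° = 706.7 + 640.6 = 1347.3 kN/m
FS = R / T = 1347.3 / 1191.5 = 1.131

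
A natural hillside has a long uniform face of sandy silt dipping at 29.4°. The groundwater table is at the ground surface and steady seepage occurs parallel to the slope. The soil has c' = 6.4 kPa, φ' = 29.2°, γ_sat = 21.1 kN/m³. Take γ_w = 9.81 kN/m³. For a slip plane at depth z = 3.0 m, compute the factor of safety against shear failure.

FS = 0.77

With seepage parallel to the slope and the water table at the surface, the effective normal stress on the slip plane uses the buoyant unit weight γ' = γ_sat − γ_w while the driving shear stress uses γ_sat:
FS = [c' + γ' z cos²β tanφ'] / [γ_sat z sinβ cosβ]
γ' = 21.1 − 9.81 = 11.29 kN/m³
Numerator = 6.4 + 11.29·3.0·cos²29.4°·tan29.2° = 6.4 + 11.29·3.0·0.7590·0.5589 = 20.768 kPa
Denominator = 21.1·3.0·sin29.4°·cos29.4° = 21.1·3.0·0.4909·0.8712 = 27.072 kPa
FS = 20.768 / 27.072 = 0.767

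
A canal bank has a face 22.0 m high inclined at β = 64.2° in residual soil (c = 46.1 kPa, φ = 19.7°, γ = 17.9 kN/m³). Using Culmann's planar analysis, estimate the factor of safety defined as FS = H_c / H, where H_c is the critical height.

H_c = (4c/γ) · sinβ cosφ / [1 − cos(β − φ)]
    = (4·46.1/17.9) · sin64.2°·cos19.7° / [1 − cos44.5°]
    = 10.302 · 0.8476 / 0.2867 = 30.45 m
FS = H_c / H = 30.45 / 22.0 = 1.384

FS = 1.38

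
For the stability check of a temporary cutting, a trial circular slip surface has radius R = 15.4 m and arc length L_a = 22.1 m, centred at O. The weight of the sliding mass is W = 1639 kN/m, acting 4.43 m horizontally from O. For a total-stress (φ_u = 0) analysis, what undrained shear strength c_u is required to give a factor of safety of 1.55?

c_u = 33.1 kPa

FS = c_u·L_a·R / (W·d), so c_u = FS·W·d / (L_a·R).
c_u = 1.55·1639·4.43 / (22.10·15.4) = 11254.2 / 340.34 = 33.07 kPa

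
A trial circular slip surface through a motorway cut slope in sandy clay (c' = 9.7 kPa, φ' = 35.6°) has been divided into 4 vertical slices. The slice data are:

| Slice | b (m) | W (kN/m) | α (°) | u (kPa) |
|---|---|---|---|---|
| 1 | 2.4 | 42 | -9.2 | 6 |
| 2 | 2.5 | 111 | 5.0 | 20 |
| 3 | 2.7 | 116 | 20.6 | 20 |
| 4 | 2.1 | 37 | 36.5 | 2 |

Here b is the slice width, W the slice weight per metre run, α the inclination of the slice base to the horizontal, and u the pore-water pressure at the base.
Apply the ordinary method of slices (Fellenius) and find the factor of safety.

Ordinary method of slices: FS = Σ[c'·Δl_i + (W_i cosα_i − u_i·Δl_i)·tanφ'] / Σ W_i sinα_i, with Δl_i = b_i / cosα_i.
Slice 1: Δl = 2.4/cos(-9.2°) = 2.431 m; N'_1 = 42·cos(-9.2°) − 6·2.431 = 26.9; c'Δl = 23.58; W sinα = -6.7
Slice 2: Δl = 2.5/cos5.0° = 2.510 m; N'_2 = 111·cos5.0° − 20·2.510 = 60.4; c'Δl = 24.34; W sinα = 9.7
Slice 3: Δl = 2.7/cos20.6° = 2.884 m; N'_3 = 116·cos20.6° − 20·2.884 = 50.9; c'Δl = 27.98; W sinα = 40.8
Slice 4: Δl = 2.1/cos36.5° = 2.612 m; N'_4 = 37·cos36.5° − 2·2.612 = 24.5; c'Δl = 25.34; W sinα = 22.0
Σc'Δl = 101.2 kN/m; ΣN' = 162.7 kN/m; ΣW sinα = 65.8 kN/m
Resisting = 101.2 + 162.7·tan35.6° = 101.2 + 116.5 = 217.7 kN/m
FS = 217.7 / 65.8 = 3.310

FS = 3.31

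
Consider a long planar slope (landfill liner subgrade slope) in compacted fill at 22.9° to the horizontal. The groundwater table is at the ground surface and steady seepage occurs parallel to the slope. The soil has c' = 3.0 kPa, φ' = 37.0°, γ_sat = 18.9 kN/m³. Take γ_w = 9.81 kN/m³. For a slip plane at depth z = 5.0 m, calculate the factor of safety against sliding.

With seepage parallel to the slope and the water table at the surface, the effective normal stress on the slip plane uses the buoyant unit weight γ' = γ_sat − γ_w while the driving shear stress uses γ_sat:
FS = [c' + γ' z cos²β tanφ'] / [γ_sat z sinβ cosβ]
γ' = 18.9 − 9.81 = 9.09 kN/m³
Numerator = 3.0 + 9.09·5.0·cos²22.9°·tan37.0° = 3.0 + 9.09·5.0·0.8486·0.7536 = 32.063 kPa
Denominator = 18.9·5.0·sin22.9°·cos22.9° = 18.9·5.0·0.3891·0.9212 = 33.874 kPa
FS = 32.063 / 33.874 = 0.947

FS = 0.95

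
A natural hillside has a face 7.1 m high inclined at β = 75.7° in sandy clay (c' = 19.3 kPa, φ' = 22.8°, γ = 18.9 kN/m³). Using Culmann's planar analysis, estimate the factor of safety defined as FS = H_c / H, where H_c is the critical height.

H_c = (4c'/γ) · sinβ cosφ' / [1 − cos(β − φ')]
    = (4·19.3/18.9) · sin75.7°·cos22.8° / [1 − cos52.9°]
    = 4.085 · 0.8933 / 0.3968 = 9.20 m
FS = H_c / H = 9.20 / 7.1 = 1.295

FS = 1.30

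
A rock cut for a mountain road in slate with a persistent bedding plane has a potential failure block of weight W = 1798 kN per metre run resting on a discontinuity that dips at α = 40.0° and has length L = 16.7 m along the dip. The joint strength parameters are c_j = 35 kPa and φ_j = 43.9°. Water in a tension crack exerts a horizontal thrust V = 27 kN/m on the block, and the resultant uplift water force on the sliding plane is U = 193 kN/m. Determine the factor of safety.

Resolving the block weight along and normal to the plane and applying the Mohr–Coulomb strength on the joint:
N' = W cosα − U − V sinα = 1798·cos40.0° − 193 − 27·sin40.0° = 1167.0 kN/m
Driving force T = W sinα + V cosα = 1798·sin40.0° + 27·cos40.0° = 1176.4 kN/m
Resisting force R = c_j·L + N'·tanφ_j = 35·16.7 + 1167.0·tan43.9° = 584.5 + 1123.0 = 1707.5 kN/m
FS = R / T = 1707.5 / 1176.4 = 1.451

FS = 1.45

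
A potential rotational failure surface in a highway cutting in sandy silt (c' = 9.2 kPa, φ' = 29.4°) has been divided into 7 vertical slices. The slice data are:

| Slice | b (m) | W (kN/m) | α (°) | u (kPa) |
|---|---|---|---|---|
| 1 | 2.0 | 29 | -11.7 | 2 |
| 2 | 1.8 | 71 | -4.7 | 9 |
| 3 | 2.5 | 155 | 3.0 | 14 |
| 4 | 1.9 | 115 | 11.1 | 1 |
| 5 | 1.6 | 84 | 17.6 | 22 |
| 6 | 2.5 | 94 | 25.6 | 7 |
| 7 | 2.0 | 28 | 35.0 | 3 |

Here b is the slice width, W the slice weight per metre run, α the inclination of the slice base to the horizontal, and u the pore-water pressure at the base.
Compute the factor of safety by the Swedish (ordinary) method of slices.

FS = 3.82

Ordinary method of slices: FS = Σ[c'·Δl_i + (W_i cosα_i − u_i·Δl_i)·tanφ'] / Σ W_i sinα_i, with Δl_i = b_i / cosα_i.
Slice 1: Δl = 2.0/cos(-11.7°) = 2.042 m; N'_1 = 29·cos(-11.7°) − 2·2.042 = 24.3; c'Δl = 18.79; W sinα = -5.9
Slice 2: Δl = 1.8/cos(-4.7°) = 1.806 m; N'_2 = 71·cos(-4.7°) − 9·1.806 = 54.5; c'Δl = 16.62; W sinα = -5.8
Slice 3: Δl = 2.5/cos3.0° = 2.503 m; N'_3 = 155·cos3.0° − 14·2.503 = 119.7; c'Δl = 23.03; W sinα = 8.1
Slice 4: Δl = 1.9/cos11.1° = 1.936 m; N'_4 = 115·cos11.1° − 1·1.936 = 110.9; c'Δl = 17.81; W sinα = 22.1
Slice 5: Δl = 1.6/cos17.6° = 1.679 m; N'_5 = 84·cos17.6° − 22·1.679 = 43.1; c'Δl = 15.44; W sinα = 25.4
Slice 6: Δl = 2.5/cos25.6° = 2.772 m; N'_6 = 94·cos25.6° − 7·2.772 = 65.4; c'Δl = 25.50; W sinα = 40.6
Slice 7: Δl = 2.0/cos35.0° = 2.442 m; N'_7 = 28·cos35.0° − 3·2.442 = 15.6; c'Δl = 22.46; W sinα = 16.1
Σc'Δl = 139.7 kN/m; ΣN' = 433.6 kN/m; ΣW sinα = 100.6 kN/m
Resisting = 139.7 + 433.6·tan29.4° = 139.7 + 244.3 = 384.0 kN/m
FS = 384.0 / 100.6 = 3.816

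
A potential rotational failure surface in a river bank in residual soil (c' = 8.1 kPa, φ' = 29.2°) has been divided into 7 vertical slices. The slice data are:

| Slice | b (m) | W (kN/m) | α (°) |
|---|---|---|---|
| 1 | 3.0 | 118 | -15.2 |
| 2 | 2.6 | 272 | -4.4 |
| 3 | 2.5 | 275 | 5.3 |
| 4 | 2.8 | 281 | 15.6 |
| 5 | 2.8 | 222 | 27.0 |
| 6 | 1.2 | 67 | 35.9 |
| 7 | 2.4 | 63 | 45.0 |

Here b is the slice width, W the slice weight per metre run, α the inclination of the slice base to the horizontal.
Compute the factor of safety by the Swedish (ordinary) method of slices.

FS = 3.59

Ordinary method of slices: FS = Σ[c'·Δl_i + (W_i cosα_i)·tanφ'] / Σ W_i sinα_i, with Δl_i = b_i / cosα_i.
Slice 1: Δl = 3.0/cos(-15.2°) = 3.109 m; N'_1 = 118·cos(-15.2°) = 113.9; c'Δl = 25.18; W sinα = -30.9
Slice 2: Δl = 2.6/cos(-4.4°) = 2.608 m; N'_2 = 272·cos(-4.4°) = 271.2; c'Δl = 21.12; W sinα = -20.9
Slice 3: Δl = 2.5/cos5.3° = 2.511 m; N'_3 = 275·cos5.3° = 273.8; c'Δl = 20.34; W sinα = 25.4
Slice 4: Δl = 2.8/cos15.6° = 2.907 m; N'_4 = 281·cos15.6° = 270.6; c'Δl = 23.55; W sinα = 75.6
Slice 5: Δl = 2.8/cos27.0° = 3.143 m; N'_5 = 222·cos27.0° = 197.8; c'Δl = 25.45; W sinα = 100.8
Slice 6: Δl = 1.2/cos35.9° = 1.481 m; N'_6 = 67·cos35.9° = 54.3; c'Δl = 12.00; W sinα = 39.3
Slice 7: Δl = 2.4/cos45.0° = 3.394 m; N'_7 = 63·cos45.0° = 44.5; c'Δl = 27.49; W sinα = 44.5
Σc'Δl = 155.1 kN/m; ΣN' = 1226.2 kN/m; ΣW sinα = 233.8 kN/m
Resisting = 155.1 + 1226.2·tan29.2° = 155.1 + 685.3 = 840.4 kN/m
FS = 840.4 / 233.8 = 3.595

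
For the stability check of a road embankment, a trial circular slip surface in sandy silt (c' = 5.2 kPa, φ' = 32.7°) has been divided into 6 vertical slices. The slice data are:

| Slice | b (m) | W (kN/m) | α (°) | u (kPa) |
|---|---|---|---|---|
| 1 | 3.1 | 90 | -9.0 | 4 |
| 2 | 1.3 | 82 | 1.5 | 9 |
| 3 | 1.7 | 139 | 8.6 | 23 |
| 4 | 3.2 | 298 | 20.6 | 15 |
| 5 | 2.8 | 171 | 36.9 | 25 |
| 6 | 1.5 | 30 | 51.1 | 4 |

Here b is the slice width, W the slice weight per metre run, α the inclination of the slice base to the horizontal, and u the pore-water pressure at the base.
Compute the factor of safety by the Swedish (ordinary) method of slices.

Ordinary method of slices: FS = Σ[c'·Δl_i + (W_i cosα_i − u_i·Δl_i)·tanφ'] / Σ W_i sinα_i, with Δl_i = b_i / cosα_i.
Slice 1: Δl = 3.1/cos(-9.0°) = 3.139 m; N'_1 = 90·cos(-9.0°) − 4·3.139 = 76.3; c'Δl = 16.32; W sinα = -14.1
Slice 2: Δl = 1.3/cos1.5° = 1.300 m; N'_2 = 82·cos1.5° − 9·1.300 = 70.3; c'Δl = 6.76; W sinα = 2.1
Slice 3: Δl = 1.7/cos8.6° = 1.719 m; N'_3 = 139·cos8.6° − 23·1.719 = 97.9; c'Δl = 8.94; W sinα = 20.8
Slice 4: Δl = 3.2/cos20.6° = 3.419 m; N'_4 = 298·cos20.6° − 15·3.419 = 227.7; c'Δl = 17.78; W sinα = 104.8
Slice 5: Δl = 2.8/cos36.9° = 3.501 m; N'_5 = 171·cos36.9° − 25·3.501 = 49.2; c'Δl = 18.21; W sinα = 102.7
Slice 6: Δl = 1.5/cos51.1° = 2.389 m; N'_6 = 30·cos51.1° − 4·2.389 = 9.3; c'Δl = 12.42; W sinα = 23.3
Σc'Δl = 80.4 kN/m; ΣN' = 530.7 kN/m; ΣW sinα = 239.7 kN/m
Resisting = 80.4 + 530.7·tan32.7° = 80.4 + 340.7 = 421.1 kN/m
FS = 421.1 / 239.7 = 1.757

FS = 1.76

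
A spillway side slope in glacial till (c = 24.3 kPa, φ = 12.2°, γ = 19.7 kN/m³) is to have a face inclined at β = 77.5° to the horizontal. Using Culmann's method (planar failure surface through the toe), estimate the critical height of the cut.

Culmann's analysis gives the critical failure plane at α_cr = (β + φ)/2 = (77.5 + 12.2)/2 = 44.9°, and the critical height
H_c = (4c/γ) · sinβ cosφ / [1 − cos(β − φ)]
    = (4·24.3/19.7) · sin77.5°·cos12.2° / [1 − cos(65.3°)]
    = 4.934 · 0.9763·0.9774 / [1 − 0.4179]
    = 4.934 · 0.9542 / 0.5821
    = 8.09 m

H_c = 8.09 m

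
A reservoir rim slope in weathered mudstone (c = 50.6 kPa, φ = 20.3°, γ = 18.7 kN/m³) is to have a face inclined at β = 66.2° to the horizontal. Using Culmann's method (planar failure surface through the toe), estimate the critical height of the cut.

Culmann's analysis gives the critical failure plane at α_cr = (β + φ)/2 = (66.2 + 20.3)/2 = 43.2°, and the critical height
H_c = (4c/γ) · sinβ cosφ / [1 − cos(β − φ)]
    = (4·50.6/18.7) · sin66.2°·cos20.3° / [1 − cos(45.9°)]
    = 10.824 · 0.9150·0.9379 / [1 − 0.6959]
    = 10.824 · 0.8581 / 0.3041
    = 30.54 m

H_c = 30.54 m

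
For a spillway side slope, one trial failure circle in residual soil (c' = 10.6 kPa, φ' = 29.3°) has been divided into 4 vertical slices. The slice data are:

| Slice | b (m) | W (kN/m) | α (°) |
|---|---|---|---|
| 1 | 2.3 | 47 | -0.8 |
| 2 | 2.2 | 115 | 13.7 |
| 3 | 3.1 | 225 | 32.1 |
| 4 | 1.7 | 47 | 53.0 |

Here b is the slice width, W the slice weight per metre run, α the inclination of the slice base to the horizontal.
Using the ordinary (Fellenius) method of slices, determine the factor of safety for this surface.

FS = 1.79

Ordinary method of slices: FS = Σ[c'·Δl_i + (W_i cosα_i)·tanφ'] / Σ W_i sinα_i, with Δl_i = b_i / cosα_i.
Slice 1: Δl = 2.3/cos(-0.8°) = 2.300 m; N'_1 = 47·cos(-0.8°) = 47.0; c'Δl = 24.38; W sinα = -0.7
Slice 2: Δl = 2.2/cos13.7° = 2.264 m; N'_2 = 115·cos13.7° = 111.7; c'Δl = 24.00; W sinα = 27.2
Slice 3: Δl = 3.1/cos32.1° = 3.659 m; N'_3 = 225·cos32.1° = 190.6; c'Δl = 38.79; W sinα = 119.6
Slice 4: Δl = 1.7/cos53.0° = 2.825 m; N'_4 = 47·cos53.0° = 28.3; c'Δl = 29.94; W sinα = 37.5
Σc'Δl = 117.1 kN/m; ΣN' = 377.6 kN/m; ΣW sinα = 183.7 kN/m
Resisting = 117.1 + 377.6·tan29.3° = 117.1 + 211.9 = 329.0 kN/m
FS = 329.0 / 183.7 = 1.791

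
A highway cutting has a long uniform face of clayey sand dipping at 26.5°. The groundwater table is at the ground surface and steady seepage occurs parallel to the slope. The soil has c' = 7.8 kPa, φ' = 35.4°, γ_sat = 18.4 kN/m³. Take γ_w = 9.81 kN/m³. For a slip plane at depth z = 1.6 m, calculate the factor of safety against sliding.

With seepage parallel to the slope and the water table at the surface, the effective normal stress on the slip plane uses the buoyant unit weight γ' = γ_sat − γ_w while the driving shear stress uses γ_sat:
FS = [c' + γ' z cos²β tanφ'] / [γ_sat z sinβ cosβ]
γ' = 18.4 − 9.81 = 8.59 kN/m³
Numerator = 7.8 + 8.59·1.6·cos²26.5°·tan35.4° = 7.8 + 8.59·1.6·0.8009·0.7107 = 15.623 kPa
Denominator = 18.4·1.6·sin26.5°·cos26.5° = 18.4·1.6·0.4462·0.8949 = 11.756 kPa
FS = 15.623 / 11.756 = 1.329

FS = 1.33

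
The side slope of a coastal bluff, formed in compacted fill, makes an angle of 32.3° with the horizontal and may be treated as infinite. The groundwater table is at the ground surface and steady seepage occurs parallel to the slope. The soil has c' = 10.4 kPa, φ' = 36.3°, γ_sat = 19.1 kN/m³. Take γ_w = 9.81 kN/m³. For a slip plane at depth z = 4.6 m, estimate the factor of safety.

With seepage parallel to the slope and the water table at the surface, the effective normal stress on the slip plane uses the buoyant unit weight γ' = γ_sat − γ_w while the driving shear stress uses γ_sat:
FS = [c' + γ' z cos²β tanφ'] / [γ_sat z sinβ cosβ]
γ' = 19.1 − 9.81 = 9.29 kN/m³
Numerator = 10.4 + 9.29·4.6·cos²32.3°·tan36.3° = 10.4 + 9.29·4.6·0.7145·0.7346 = 32.828 kPa
Denominator = 19.1·4.6·sin32.3°·cos32.3° = 19.1·4.6·0.5344·0.8453 = 39.684 kPa
FS = 32.828 / 39.684 = 0.827

FS = 0.83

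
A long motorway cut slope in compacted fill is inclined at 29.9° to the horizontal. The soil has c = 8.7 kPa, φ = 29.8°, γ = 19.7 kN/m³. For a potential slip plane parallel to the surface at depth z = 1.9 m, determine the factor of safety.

FS = 1.53

For an infinite slope with a slip plane parallel to the surface (no pore pressure): FS = [c + γz cos²β tanφ] / [γz sinβ cosβ].
γz = 19.7·1.9 = 37.43 kN/m²
Numerator = 8.7 + 37.43·cos²29.9°·tan29.8° = 8.7 + 37.43·0.7515·0.5727 = 24.810 kPa
Denominator = 37.43·sin29.9°·cos29.9° = 37.43·0.4985·0.8669 = 16.175 kPa
FS = 24.810 / 16.175 = 1.534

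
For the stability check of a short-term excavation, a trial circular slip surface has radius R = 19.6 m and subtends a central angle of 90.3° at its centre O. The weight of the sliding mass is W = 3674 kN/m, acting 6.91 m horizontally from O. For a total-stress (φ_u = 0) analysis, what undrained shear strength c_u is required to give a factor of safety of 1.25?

c_u = 52.4 kPa

FS = c_u·L_a·R / (W·d), so c_u = FS·W·d / (L_a·R).
Arc length L_a = R·θ = 19.6·(90.3°·π/180) = 19.6·1.5760 = 30.89 m
c_u = 1.25·3674·6.91 / (30.89·19.6) = 31734.2 / 605.45 = 52.41 kPa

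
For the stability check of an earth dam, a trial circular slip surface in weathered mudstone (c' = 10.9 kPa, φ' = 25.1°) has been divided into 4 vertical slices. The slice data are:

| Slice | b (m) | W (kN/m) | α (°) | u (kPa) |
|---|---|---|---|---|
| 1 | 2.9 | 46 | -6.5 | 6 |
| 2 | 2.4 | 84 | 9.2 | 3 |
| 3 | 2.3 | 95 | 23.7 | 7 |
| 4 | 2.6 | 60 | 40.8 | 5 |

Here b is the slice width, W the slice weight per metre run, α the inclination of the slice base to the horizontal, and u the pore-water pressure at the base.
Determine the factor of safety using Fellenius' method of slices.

Ordinary method of slices: FS = Σ[c'·Δl_i + (W_i cosα_i − u_i·Δl_i)·tanφ'] / Σ W_i sinα_i, with Δl_i = b_i / cosα_i.
Slice 1: Δl = 2.9/cos(-6.5°) = 2.919 m; N'_1 = 46·cos(-6.5°) − 6·2.919 = 28.2; c'Δl = 31.81; W sinα = -5.2
Slice 2: Δl = 2.4/cos9.2° = 2.431 m; N'_2 = 84·cos9.2° − 3·2.431 = 75.6; c'Δl = 26.50; W sinα = 13.4
Slice 3: Δl = 2.3/cos23.7° = 2.512 m; N'_3 = 95·cos23.7° − 7·2.512 = 69.4; c'Δl = 27.38; W sinα = 38.2
Slice 4: Δl = 2.6/cos40.8° = 3.435 m; N'_4 = 60·cos40.8° − 5·3.435 = 28.2; c'Δl = 37.44; W sinα = 39.2
Σc'Δl = 123.1 kN/m; ΣN' = 201.5 kN/m; ΣW sinα = 85.6 kN/m
Resisting = 123.1 + 201.5·tan25.1° = 123.1 + 94.4 = 217.5 kN/m
FS = 217.5 / 85.6 = 2.541

FS = 2.54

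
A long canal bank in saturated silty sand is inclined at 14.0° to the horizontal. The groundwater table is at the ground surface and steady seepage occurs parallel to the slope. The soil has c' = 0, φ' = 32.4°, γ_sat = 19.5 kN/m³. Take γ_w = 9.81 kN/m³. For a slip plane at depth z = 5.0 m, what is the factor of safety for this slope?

FS = 1.26

With seepage parallel to the slope and the water table at the surface, the effective normal stress on the slip plane uses the buoyant unit weight γ' = γ_sat − γ_w while the driving shear stress uses γ_sat:
FS = [c' + γ' z cos²β tanφ'] / [γ_sat z sinβ cosβ]
(For c' = 0 this reduces to FS = (γ'/γ_sat)·tanφ'/tanβ.)
γ' = 19.5 − 9.81 = 9.69 kN/m³
Numerator = 0.0 + 9.69·5.0·cos²14.0°·tan32.4° = 0.0 + 9.69·5.0·0.9415·0.6346 = 28.948 kPa
Denominator = 19.5·5.0·sin14.0°·cos14.0° = 19.5·5.0·0.2419·0.9703 = 22.887 kPa
FS = 28.948 / 22.887 = 1.265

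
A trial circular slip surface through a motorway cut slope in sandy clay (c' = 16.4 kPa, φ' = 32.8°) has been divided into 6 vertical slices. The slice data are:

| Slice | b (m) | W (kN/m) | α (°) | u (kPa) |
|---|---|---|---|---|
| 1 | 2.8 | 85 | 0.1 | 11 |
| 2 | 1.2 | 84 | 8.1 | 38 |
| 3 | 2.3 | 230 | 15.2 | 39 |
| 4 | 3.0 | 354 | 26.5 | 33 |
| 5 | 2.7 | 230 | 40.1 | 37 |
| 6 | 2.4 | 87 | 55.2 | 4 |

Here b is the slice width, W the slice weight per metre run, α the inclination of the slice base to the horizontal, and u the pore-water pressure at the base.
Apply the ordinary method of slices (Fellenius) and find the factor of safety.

Ordinary method of slices: FS = Σ[c'·Δl_i + (W_i cosα_i − u_i·Δl_i)·tanφ'] / Σ W_i sinα_i, with Δl_i = b_i / cosα_i.
Slice 1: Δl = 2.8/cos0.1° = 2.800 m; N'_1 = 85·cos0.1° − 11·2.800 = 54.2; c'Δl = 45.92; W sinα = 0.1
Slice 2: Δl = 1.2/cos8.1° = 1.212 m; N'_2 = 84·cos8.1° − 38·1.212 = 37.1; c'Δl = 19.88; W sinα = 11.8
Slice 3: Δl = 2.3/cos15.2° = 2.383 m; N'_3 = 230·cos15.2° − 39·2.383 = 129.0; c'Δl = 39.09; W sinα = 60.3
Slice 4: Δl = 3.0/cos26.5° = 3.352 m; N'_4 = 354·cos26.5° − 33·3.352 = 206.2; c'Δl = 54.98; W sinα = 158.0
Slice 5: Δl = 2.7/cos40.1° = 3.530 m; N'_5 = 230·cos40.1° − 37·3.530 = 45.3; c'Δl = 57.89; W sinα = 148.1
Slice 6: Δl = 2.4/cos55.2° = 4.205 m; N'_6 = 87·cos55.2° − 4·4.205 = 32.8; c'Δl = 68.97; W sinα = 71.4
Σc'Δl = 286.7 kN/m; ΣN' = 504.6 kN/m; ΣW sinα = 449.8 kN/m
Resisting = 286.7 + 504.6·tan32.8° = 286.7 + 325.2 = 611.9 kN/m
FS = 611.9 / 449.8 = 1.360

FS = 1.36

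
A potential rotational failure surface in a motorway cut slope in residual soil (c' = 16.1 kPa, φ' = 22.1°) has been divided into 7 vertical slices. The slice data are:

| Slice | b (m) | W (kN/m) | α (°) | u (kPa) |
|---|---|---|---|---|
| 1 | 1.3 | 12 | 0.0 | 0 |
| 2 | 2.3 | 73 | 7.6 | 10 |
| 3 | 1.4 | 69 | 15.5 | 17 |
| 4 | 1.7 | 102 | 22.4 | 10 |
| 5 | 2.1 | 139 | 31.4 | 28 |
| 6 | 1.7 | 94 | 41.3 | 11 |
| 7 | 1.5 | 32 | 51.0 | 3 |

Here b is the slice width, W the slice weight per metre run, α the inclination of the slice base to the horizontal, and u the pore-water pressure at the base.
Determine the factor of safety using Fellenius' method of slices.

FS = 1.51

Ordinary method of slices: FS = Σ[c'·Δl_i + (W_i cosα_i − u_i·Δl_i)·tanφ'] / Σ W_i sinα_i, with Δl_i = b_i / cosα_i.
Slice 1: Δl = 1.3/cos0.0° = 1.300 m; N'_1 = 12·cos0.0° − 0·1.300 = 12.0; c'Δl = 20.93; W sinα = 0.0
Slice 2: Δl = 2.3/cos7.6° = 2.320 m; N'_2 = 73·cos7.6° − 10·2.320 = 49.2; c'Δl = 37.36; W sinα = 9.7
Slice 3: Δl = 1.4/cos15.5° = 1.453 m; N'_3 = 69·cos15.5° − 17·1.453 = 41.8; c'Δl = 23.39; W sinα = 18.4
Slice 4: Δl = 1.7/cos22.4° = 1.839 m; N'_4 = 102·cos22.4° − 10·1.839 = 75.9; c'Δl = 29.60; W sinα = 38.9
Slice 5: Δl = 2.1/cos31.4° = 2.460 m; N'_5 = 139·cos31.4° − 28·2.460 = 49.8; c'Δl = 39.61; W sinα = 72.4
Slice 6: Δl = 1.7/cos41.3° = 2.263 m; N'_6 = 94·cos41.3° − 11·2.263 = 45.7; c'Δl = 36.43; W sinα = 62.0
Slice 7: Δl = 1.5/cos51.0° = 2.384 m; N'_7 = 32·cos51.0° − 3·2.384 = 13.0; c'Δl = 38.37; W sinα = 24.9
Σc'Δl = 225.7 kN/m; ΣN' = 287.3 kN/m; ΣW sinα = 226.3 kN/m
Resisting = 225.7 + 287.3·tan22.1° = 225.7 + 116.7 = 342.4 kN/m
FS = 342.4 / 226.3 = 1.513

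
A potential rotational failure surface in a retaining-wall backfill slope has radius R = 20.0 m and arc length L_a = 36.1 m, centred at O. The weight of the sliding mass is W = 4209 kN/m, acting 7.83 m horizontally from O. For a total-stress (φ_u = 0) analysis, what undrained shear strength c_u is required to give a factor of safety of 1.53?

FS = c_u·L_a·R / (W·d), so c_u = FS·W·d / (L_a·R).
c_u = 1.53·4209·7.83 / (36.10·20.0) = 50423.4 / 722.00 = 69.84 kPa

c_u = 69.8 kPa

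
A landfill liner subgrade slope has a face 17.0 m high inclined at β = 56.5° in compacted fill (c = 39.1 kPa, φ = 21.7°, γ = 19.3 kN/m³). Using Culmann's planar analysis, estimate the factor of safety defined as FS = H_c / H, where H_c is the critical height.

H_c = (4c/γ) · sinβ cosφ / [1 − cos(β − φ)]
    = (4·39.1/19.3) · sin56.5°·cos21.7° / [1 − cos34.8°]
    = 8.104 · 0.7748 / 0.1789 = 35.11 m
FS = H_c / H = 35.11 / 17.0 = 2.065

FS = 2.07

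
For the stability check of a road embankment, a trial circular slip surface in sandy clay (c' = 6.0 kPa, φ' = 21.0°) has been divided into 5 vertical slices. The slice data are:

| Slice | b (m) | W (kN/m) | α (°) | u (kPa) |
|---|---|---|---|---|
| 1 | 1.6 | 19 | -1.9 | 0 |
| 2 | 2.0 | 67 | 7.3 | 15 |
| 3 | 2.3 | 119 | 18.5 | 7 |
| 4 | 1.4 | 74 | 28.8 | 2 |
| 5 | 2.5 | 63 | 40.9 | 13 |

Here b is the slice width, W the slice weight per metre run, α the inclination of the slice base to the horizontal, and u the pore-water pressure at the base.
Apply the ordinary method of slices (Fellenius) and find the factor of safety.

FS = 1.22

Ordinary method of slices: FS = Σ[c'·Δl_i + (W_i cosα_i − u_i·Δl_i)·tanφ'] / Σ W_i sinα_i, with Δl_i = b_i / cosα_i.
Slice 1: Δl = 1.6/cos(-1.9°) = 1.601 m; N'_1 = 19·cos(-1.9°) − 0·1.601 = 19.0; c'Δl = 9.61; W sinα = -0.6
Slice 2: Δl = 2.0/cos7.3° = 2.016 m; N'_2 = 67·cos7.3° − 15·2.016 = 36.2; c'Δl = 12.10; W sinα = 8.5
Slice 3: Δl = 2.3/cos18.5° = 2.425 m; N'_3 = 119·cos18.5° − 7·2.425 = 95.9; c'Δl = 14.55; W sinα = 37.8
Slice 4: Δl = 1.4/cos28.8° = 1.598 m; N'_4 = 74·cos28.8° − 2·1.598 = 61.7; c'Δl = 9.59; W sinα = 35.6
Slice 5: Δl = 2.5/cos40.9° = 3.308 m; N'_5 = 63·cos40.9° − 13·3.308 = 4.6; c'Δl = 19.85; W sinα = 41.2
Σc'Δl = 65.7 kN/m; ΣN' = 217.3 kN/m; ΣW sinα = 122.5 kN/m
Resisting = 65.7 + 217.3·tan21.0° = 65.7 + 83.4 = 149.1 kN/m
FS = 149.1 / 122.5 = 1.217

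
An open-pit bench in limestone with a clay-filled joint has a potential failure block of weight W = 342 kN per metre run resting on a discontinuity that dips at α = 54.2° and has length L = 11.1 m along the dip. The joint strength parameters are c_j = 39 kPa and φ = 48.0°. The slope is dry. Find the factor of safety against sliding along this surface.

FS = 2.36

Resolving the block weight along and normal to the plane and applying the Mohr–Coulomb strength on the joint:
N' = W cosα = 342·cos54.2° = 200.1 kN/m
Driving force T = W sinα = 342·sin54.2° = 277.4 kN/m
Resisting force R = c_j·L + N'·tanφ = 39·11.1 + 200.1·tan48.0° = 432.9 + 222.2 = 655.1 kN/m
FS = R / T = 655.1 / 277.4 = 2.362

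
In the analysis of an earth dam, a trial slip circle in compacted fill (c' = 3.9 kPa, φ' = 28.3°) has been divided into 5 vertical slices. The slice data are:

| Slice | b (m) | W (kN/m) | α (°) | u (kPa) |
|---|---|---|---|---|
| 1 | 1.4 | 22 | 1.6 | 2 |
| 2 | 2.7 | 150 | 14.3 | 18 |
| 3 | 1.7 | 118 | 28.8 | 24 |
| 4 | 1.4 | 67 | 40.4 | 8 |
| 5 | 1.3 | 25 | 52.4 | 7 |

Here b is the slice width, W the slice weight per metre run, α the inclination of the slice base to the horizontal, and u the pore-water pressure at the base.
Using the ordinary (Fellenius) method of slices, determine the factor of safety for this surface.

Ordinary method of slices: FS = Σ[c'·Δl_i + (W_i cosα_i − u_i·Δl_i)·tanφ'] / Σ W_i sinα_i, with Δl_i = b_i / cosα_i.
Slice 1: Δl = 1.4/cos1.6° = 1.401 m; N'_1 = 22·cos1.6° − 2·1.401 = 19.2; c'Δl = 5.46; W sinα = 0.6
Slice 2: Δl = 2.7/cos14.3° = 2.786 m; N'_2 = 150·cos14.3° − 18·2.786 = 95.2; c'Δl = 10.87; W sinα = 37.0
Slice 3: Δl = 1.7/cos28.8° = 1.940 m; N'_3 = 118·cos28.8° − 24·1.940 = 56.8; c'Δl = 7.57; W sinα = 56.8
Slice 4: Δl = 1.4/cos40.4° = 1.838 m; N'_4 = 67·cos40.4° − 8·1.838 = 36.3; c'Δl = 7.17; W sinα = 43.4
Slice 5: Δl = 1.3/cos52.4° = 2.131 m; N'_5 = 25·cos52.4° − 7·2.131 = 0.3; c'Δl = 8.31; W sinα = 19.8
Σc'Δl = 39.4 kN/m; ΣN' = 207.9 kN/m; ΣW sinα = 157.7 kN/m
Resisting = 39.4 + 207.9·tan28.3° = 39.4 + 111.9 = 151.3 kN/m
FS = 151.3 / 157.7 = 0.959

FS = 0.96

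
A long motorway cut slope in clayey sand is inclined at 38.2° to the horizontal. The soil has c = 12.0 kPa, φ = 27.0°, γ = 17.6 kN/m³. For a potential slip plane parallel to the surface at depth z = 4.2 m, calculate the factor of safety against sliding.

FS = 0.98

For an infinite slope with a slip plane parallel to the surface (no pore pressure): FS = [c + γz cos²β tanφ] / [γz sinβ cosβ].
γz = 17.6·4.2 = 73.92 kN/m²
Numerator = 12.0 + 73.92·cos²38.2°·tan27.0° = 12.0 + 73.92·0.6176·0.5095 = 35.260 kPa
Denominator = 73.92·sin38.2°·cos38.2° = 73.92·0.6184·0.7859 = 35.924 kPa
FS = 35.260 / 35.924 = 0.982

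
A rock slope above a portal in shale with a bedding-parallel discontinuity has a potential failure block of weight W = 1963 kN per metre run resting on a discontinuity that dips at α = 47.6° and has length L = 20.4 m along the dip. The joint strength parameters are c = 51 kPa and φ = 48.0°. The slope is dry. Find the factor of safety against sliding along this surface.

Resolving the block weight along and normal to the plane and applying the Mohr–Coulomb strength on the joint:
N' = W cosα = 1963·cos47.6° = 1323.7 kN/m
Driving force T = W sinα = 1963·sin47.6° = 1449.6 kN/m
Resisting force R = c·L + N'·tanφ = 51·20.4 + 1323.7·tan48.0° = 1040.4 + 1470.1 = 2510.5 kN/m
FS = R / T = 2510.5 / 1449.6 = 1.732

FS = 1.73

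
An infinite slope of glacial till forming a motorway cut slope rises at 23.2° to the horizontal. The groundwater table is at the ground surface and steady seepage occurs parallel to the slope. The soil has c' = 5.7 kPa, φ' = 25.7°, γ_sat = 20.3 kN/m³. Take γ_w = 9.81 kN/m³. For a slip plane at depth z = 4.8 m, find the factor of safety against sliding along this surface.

With seepage parallel to the slope and the water table at the surface, the effective normal stress on the slip plane uses the buoyant unit weight γ' = γ_sat − γ_w while the driving shear stress uses γ_sat:
FS = [c' + γ' z cos²β tanφ'] / [γ_sat z sinβ cosβ]
γ' = 20.3 − 9.81 = 10.49 kN/m³
Numerator = 5.7 + 10.49·4.8·cos²23.2°·tan25.7° = 5.7 + 10.49·4.8·0.8448·0.4813 = 26.172 kPa
Denominator = 20.3·4.8·sin23.2°·cos23.2° = 20.3·4.8·0.3939·0.9191 = 35.282 kPa
FS = 26.172 / 35.282 = 0.742

FS = 0.74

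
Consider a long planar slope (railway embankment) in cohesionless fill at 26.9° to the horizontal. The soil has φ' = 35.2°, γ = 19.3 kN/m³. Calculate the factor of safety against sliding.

FS = 1.39

For a dry cohesionless infinite slope the factor of safety is FS = tanφ' / tanβ.
FS = tan35.2° / tan26.9° = 0.7054 / 0.5073 = 1.390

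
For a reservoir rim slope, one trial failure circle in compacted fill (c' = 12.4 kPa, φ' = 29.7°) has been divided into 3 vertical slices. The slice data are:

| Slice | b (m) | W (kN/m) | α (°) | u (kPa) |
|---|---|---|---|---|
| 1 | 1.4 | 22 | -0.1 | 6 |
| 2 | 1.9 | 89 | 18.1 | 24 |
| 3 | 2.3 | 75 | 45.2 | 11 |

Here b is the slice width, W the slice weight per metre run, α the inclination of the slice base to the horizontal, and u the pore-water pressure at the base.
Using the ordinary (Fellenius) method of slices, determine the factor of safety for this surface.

Ordinary method of slices: FS = Σ[c'·Δl_i + (W_i cosα_i − u_i·Δl_i)·tanφ'] / Σ W_i sinα_i, with Δl_i = b_i / cosα_i.
Slice 1: Δl = 1.4/cos(-0.1°) = 1.400 m; N'_1 = 22·cos(-0.1°) − 6·1.400 = 13.6; c'Δl = 17.36; W sinα = -0.0
Slice 2: Δl = 1.9/cos18.1° = 1.999 m; N'_2 = 89·cos18.1° − 24·1.999 = 36.6; c'Δl = 24.79; W sinα = 27.7
Slice 3: Δl = 2.3/cos45.2° = 3.264 m; N'_3 = 75·cos45.2° − 11·3.264 = 16.9; c'Δl = 40.47; W sinα = 53.2
Σc'Δl = 82.6 kN/m; ΣN' = 67.2 kN/m; ΣW sinα = 80.8 kN/m
Resisting = 82.6 + 67.2·tan29.7° = 82.6 + 38.3 = 120.9 kN/m
FS = 120.9 / 80.8 = 1.496

FS = 1.50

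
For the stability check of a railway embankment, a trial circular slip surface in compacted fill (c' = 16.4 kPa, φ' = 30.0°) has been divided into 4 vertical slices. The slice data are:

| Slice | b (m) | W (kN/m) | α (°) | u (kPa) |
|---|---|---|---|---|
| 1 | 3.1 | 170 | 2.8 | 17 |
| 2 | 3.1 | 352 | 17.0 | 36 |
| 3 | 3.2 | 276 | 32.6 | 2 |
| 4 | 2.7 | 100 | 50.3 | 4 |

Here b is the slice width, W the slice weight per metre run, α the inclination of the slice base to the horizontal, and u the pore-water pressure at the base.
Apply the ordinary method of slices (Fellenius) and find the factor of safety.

FS = 1.74

Ordinary method of slices: FS = Σ[c'·Δl_i + (W_i cosα_i − u_i·Δl_i)·tanφ'] / Σ W_i sinα_i, with Δl_i = b_i / cosα_i.
Slice 1: Δl = 3.1/cos2.8° = 3.104 m; N'_1 = 170·cos2.8° − 17·3.104 = 117.0; c'Δl = 50.90; W sinα = 8.3
Slice 2: Δl = 3.1/cos17.0° = 3.242 m; N'_2 = 352·cos17.0° − 36·3.242 = 219.9; c'Δl = 53.16; W sinα = 102.9
Slice 3: Δl = 3.2/cos32.6° = 3.798 m; N'_3 = 276·cos32.6° − 2·3.798 = 224.9; c'Δl = 62.29; W sinα = 148.7
Slice 4: Δl = 2.7/cos50.3° = 4.227 m; N'_4 = 100·cos50.3° − 4·4.227 = 47.0; c'Δl = 69.32; W sinα = 76.9
Σc'Δl = 235.7 kN/m; ΣN' = 608.8 kN/m; ΣW sinα = 336.9 kN/m
Resisting = 235.7 + 608.8·tan30.0° = 235.7 + 351.5 = 587.2 kN/m
FS = 587.2 / 336.9 = 1.743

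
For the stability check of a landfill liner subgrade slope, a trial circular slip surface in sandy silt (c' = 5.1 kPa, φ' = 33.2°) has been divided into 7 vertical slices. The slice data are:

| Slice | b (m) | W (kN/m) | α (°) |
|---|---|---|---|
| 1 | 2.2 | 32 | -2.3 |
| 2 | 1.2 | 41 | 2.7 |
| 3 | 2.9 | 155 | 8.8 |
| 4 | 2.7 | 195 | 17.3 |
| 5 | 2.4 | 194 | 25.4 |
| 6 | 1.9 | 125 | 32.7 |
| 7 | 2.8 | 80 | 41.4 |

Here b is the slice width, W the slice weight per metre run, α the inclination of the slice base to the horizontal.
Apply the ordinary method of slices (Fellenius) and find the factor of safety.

FS = 2.04

Ordinary method of slices: FS = Σ[c'·Δl_i + (W_i cosα_i)·tanφ'] / Σ W_i sinα_i, with Δl_i = b_i / cosα_i.
Slice 1: Δl = 2.2/cos(-2.3°) = 2.202 m; N'_1 = 32·cos(-2.3°) = 32.0; c'Δl = 11.23; W sinα = -1.3
Slice 2: Δl = 1.2/cos2.7° = 1.201 m; N'_2 = 41·cos2.7° = 41.0; c'Δl = 6.13; W sinα = 1.9
Slice 3: Δl = 2.9/cos8.8° = 2.935 m; N'_3 = 155·cos8.8° = 153.2; c'Δl = 14.97; W sinα = 23.7
Slice 4: Δl = 2.7/cos17.3° = 2.828 m; N'_4 = 195·cos17.3° = 186.2; c'Δl = 14.42; W sinα = 58.0
Slice 5: Δl = 2.4/cos25.4° = 2.657 m; N'_5 = 194·cos25.4° = 175.2; c'Δl = 13.55; W sinα = 83.2
Slice 6: Δl = 1.9/cos32.7° = 2.258 m; N'_6 = 125·cos32.7° = 105.2; c'Δl = 11.52; W sinα = 67.5
Slice 7: Δl = 2.8/cos41.4° = 3.733 m; N'_7 = 80·cos41.4° = 60.0; c'Δl = 19.04; W sinα = 52.9
Σc'Δl = 90.8 kN/m; ΣN' = 752.7 kN/m; ΣW sinα = 286.0 kN/m
Resisting = 90.8 + 752.7·tan33.2° = 90.8 + 492.6 = 583.4 kN/m
FS = 583.4 / 286.0 = 2.040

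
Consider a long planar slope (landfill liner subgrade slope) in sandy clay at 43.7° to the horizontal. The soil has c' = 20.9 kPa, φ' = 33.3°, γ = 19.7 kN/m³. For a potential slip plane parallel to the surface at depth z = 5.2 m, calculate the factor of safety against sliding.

FS = 1.10

For an infinite slope with a slip plane parallel to the surface (no pore pressure): FS = [c' + γz cos²β tanφ'] / [γz sinβ cosβ].
γz = 19.7·5.2 = 102.44 kN/m²
Numerator = 20.9 + 102.44·cos²43.7°·tan33.3° = 20.9 + 102.44·0.5227·0.6569 = 56.072 kPa
Denominator = 102.44·sin43.7°·cos43.7° = 102.44·0.6909·0.7230 = 51.167 kPa
FS = 56.072 / 51.167 = 1.096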